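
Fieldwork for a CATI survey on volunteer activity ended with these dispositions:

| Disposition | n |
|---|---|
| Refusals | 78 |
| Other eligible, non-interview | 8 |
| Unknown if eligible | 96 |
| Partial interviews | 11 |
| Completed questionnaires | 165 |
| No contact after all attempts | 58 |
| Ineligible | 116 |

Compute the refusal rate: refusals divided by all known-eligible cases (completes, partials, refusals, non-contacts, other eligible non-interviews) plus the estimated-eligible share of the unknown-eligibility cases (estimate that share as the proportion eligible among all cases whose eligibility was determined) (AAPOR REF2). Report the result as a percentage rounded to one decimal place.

Num = 78
Determined eligible = 165 + 11 + 78 + 58 + 8 = 320
e = 320 / (320 + 116) = 320 / 436 = 0.7339
Estimated eligible among unknowns = 0.7339 × 96 = 70.45
Denom = 320 + 70.45 = 390.45
REF2 = 78 / 390.45 = 0.1998

20.0%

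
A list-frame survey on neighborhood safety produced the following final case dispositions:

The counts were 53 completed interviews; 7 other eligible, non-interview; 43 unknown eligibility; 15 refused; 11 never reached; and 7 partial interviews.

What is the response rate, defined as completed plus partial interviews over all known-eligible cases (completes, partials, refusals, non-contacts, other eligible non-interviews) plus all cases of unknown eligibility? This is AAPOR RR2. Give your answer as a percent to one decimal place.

Top = 53 + 7 = 60
Denom = 53 + 7 + 15 + 11 + 7 + 43 = 136
RR2 = 60 / 136 = 0.4412

44.1%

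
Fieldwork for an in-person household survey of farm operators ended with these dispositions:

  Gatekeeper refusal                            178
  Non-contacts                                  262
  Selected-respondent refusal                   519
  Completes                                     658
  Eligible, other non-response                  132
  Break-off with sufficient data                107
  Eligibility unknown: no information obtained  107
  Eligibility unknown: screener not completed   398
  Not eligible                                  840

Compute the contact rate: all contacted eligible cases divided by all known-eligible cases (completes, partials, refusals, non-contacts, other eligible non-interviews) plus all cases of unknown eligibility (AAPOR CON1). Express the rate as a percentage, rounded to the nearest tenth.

Refusals = 178 + 519 = 697
Eligibility not determined = 398 + 107 = 505
Top: 658 + 107 + 697 + 132 = 1594
Denom: 658 + 107 + 697 + 262 + 132 + 505 = 2361
CON1 = 1594 / 2361 = 0.6751

67.5%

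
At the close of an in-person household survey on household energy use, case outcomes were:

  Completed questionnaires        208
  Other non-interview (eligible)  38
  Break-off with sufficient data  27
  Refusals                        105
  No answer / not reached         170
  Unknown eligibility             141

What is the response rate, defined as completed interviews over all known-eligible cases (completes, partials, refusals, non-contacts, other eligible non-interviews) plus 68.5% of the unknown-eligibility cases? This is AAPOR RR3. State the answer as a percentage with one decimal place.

32.3%

Top → 208
Determined eligible → 208 + 27 + 105 + 170 + 38 = 548
e × U → 0.6850 × 141 = 96.59
Base → 548 + 96.59 = 644.59
RR3 = 208 / 644.59 = 0.3227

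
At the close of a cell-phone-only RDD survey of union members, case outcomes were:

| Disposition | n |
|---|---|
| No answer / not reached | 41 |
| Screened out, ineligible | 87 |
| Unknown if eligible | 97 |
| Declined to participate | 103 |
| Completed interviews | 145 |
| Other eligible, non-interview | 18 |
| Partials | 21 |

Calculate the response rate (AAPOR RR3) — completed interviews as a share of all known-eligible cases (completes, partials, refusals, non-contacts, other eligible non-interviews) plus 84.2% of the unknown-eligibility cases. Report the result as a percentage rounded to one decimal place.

Numerator: 145
Known eligible: 145 + 21 + 103 + 41 + 18 = 328
e × U: 0.8420 × 97 = 81.67
Denom: 328 + 81.67 = 409.67
RR3 = 145 / 409.67 = 0.3539

35.4%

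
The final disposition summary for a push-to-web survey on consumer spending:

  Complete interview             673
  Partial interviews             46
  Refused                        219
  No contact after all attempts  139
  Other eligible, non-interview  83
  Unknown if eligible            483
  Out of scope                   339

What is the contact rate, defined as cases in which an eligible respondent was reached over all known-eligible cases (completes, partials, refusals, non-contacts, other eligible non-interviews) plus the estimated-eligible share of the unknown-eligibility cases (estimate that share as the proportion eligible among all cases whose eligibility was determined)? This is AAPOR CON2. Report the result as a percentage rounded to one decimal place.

66.6%

Num → 673 + 46 + 219 + 83 = 1021
Known eligible → 673 + 46 + 219 + 139 + 83 = 1160
e = 1160 / (1160 + 339) = 1160 / 1499 = 0.7738
Eligible share of unknowns → 0.7738 × 483 = 373.75
Base → 1160 + 373.75 = 1533.75
CON2 = 1021 / 1533.75 = 0.6657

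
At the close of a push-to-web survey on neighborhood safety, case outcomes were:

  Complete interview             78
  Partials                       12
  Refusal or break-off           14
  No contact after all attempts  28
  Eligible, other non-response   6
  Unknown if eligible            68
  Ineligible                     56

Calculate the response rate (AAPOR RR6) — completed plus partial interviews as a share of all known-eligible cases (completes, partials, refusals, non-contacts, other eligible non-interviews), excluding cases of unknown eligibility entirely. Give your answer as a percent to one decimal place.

Top = 78 + 12 = 90
Denom = 78 + 12 + 14 + 28 + 6 = 138
RR6 = 90 / 138 = 0.6522

65.2%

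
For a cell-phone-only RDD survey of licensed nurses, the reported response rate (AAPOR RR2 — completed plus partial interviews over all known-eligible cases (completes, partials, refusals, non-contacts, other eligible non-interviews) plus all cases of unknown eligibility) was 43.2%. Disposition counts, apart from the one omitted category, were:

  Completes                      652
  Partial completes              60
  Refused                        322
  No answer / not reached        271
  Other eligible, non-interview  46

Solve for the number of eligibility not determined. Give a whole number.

297

Numerator: 652 + 60 = 712
RR2 = 712 / D = 0.432
D = 712 / 0.432 = 1648.1
Other denominator terms total 1351
eligibility not determined = 1648.1 − 1351 ≈ 297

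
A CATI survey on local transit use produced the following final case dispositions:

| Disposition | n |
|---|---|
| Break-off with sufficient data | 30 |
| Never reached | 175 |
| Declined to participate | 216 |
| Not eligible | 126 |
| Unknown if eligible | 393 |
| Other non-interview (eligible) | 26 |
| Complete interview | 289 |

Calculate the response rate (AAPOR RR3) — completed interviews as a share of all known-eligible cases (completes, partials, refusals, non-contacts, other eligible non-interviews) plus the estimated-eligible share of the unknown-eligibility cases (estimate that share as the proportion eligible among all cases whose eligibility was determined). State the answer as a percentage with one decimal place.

Num: 289
Known eligible: 289 + 30 + 216 + 175 + 26 = 736
e = 736 / (736 + 126) = 736 / 862 = 0.8538
Eligible share of unknowns: 0.8538 × 393 = 335.54
Denominator: 736 + 335.54 = 1071.54
RR3 = 289 / 1071.54 = 0.2697

27.0%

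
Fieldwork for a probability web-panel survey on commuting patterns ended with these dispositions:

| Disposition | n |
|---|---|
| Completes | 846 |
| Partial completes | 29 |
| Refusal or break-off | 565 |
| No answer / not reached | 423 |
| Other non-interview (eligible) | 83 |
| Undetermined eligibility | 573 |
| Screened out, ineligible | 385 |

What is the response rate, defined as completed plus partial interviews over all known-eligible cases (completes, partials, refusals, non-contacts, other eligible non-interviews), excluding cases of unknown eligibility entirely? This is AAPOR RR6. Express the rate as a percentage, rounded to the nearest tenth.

45.0%

Top → 846 + 29 = 875
Denom → 846 + 29 + 565 + 423 + 83 = 1946
RR6 = 875 / 1946 = 0.4496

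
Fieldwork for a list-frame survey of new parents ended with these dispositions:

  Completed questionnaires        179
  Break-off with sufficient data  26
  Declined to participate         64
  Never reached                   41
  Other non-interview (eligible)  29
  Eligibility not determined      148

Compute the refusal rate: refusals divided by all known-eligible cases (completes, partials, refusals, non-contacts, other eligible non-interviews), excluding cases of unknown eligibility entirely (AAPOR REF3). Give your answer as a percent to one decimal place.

Numerator = 64
Denom = 179 + 26 + 64 + 41 + 29 = 339
REF3 = 64 / 339 = 0.1888

18.9%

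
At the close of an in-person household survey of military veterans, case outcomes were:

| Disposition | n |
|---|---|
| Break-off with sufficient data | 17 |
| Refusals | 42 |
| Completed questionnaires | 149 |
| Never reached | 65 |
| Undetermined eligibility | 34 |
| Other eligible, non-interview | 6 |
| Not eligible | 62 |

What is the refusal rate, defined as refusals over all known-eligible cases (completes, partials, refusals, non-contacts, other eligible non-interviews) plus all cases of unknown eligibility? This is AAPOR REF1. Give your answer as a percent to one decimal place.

13.4%

Top: 42
Base: 149 + 17 + 42 + 65 + 6 + 34 = 313
REF1 = 42 / 313 = 0.1342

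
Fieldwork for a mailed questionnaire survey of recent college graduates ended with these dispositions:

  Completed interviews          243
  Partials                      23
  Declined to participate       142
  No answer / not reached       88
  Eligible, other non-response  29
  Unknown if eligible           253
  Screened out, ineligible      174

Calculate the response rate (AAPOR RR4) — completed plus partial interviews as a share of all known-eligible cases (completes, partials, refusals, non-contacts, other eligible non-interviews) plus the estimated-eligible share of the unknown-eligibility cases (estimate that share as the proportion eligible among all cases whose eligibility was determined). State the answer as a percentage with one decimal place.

Num: 243 + 23 = 266
Known eligible: 243 + 23 + 142 + 88 + 29 = 525
e = 525 / (525 + 174) = 525 / 699 = 0.7511
e × U: 0.7511 × 253 = 190.03
Base: 525 + 190.03 = 715.03
RR4 = 266 / 715.03 = 0.3720

37.2%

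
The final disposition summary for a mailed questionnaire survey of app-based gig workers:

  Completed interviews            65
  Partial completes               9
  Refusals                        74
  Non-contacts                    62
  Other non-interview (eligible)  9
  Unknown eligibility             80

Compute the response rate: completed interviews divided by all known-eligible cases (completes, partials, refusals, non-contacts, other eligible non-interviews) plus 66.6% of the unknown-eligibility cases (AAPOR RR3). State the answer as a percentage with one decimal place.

23.9%

Numerator = 65
Determined eligible = 65 + 9 + 74 + 62 + 9 = 219
Estimated eligible among unknowns = 0.6660 × 80 = 53.28
Denom = 219 + 53.28 = 272.28
RR3 = 65 / 272.28 = 0.2387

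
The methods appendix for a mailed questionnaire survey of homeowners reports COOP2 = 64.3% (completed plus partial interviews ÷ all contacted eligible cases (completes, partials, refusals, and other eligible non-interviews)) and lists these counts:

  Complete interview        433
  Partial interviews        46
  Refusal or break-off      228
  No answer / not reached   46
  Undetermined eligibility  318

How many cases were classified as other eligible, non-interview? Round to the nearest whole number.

Num → 433 + 46 = 479
COOP2 = 479 / D = 0.643
D = 479 / 0.643 = 744.9
Other denominator terms total 707
other eligible, non-interview = 744.9 − 707 ≈ 38

38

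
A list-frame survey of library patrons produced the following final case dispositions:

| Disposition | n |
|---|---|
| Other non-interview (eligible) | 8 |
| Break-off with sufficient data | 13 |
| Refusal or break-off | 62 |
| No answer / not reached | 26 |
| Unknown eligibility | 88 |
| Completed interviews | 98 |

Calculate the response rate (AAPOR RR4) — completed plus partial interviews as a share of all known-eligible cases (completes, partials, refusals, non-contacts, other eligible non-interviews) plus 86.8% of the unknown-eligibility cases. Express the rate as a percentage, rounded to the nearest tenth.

Numerator → 98 + 13 = 111
Known eligible → 98 + 13 + 62 + 26 + 8 = 207
Estimated eligible among unknowns → 0.8680 × 88 = 76.38
Base → 207 + 76.38 = 283.38
RR4 = 111 / 283.38 = 0.3917

39.2%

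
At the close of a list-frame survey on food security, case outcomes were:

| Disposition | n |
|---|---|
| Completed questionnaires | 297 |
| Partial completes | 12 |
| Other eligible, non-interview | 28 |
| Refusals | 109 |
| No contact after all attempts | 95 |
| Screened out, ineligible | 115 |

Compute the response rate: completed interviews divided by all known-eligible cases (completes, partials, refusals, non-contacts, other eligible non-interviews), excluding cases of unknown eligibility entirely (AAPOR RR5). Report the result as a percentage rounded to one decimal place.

Num = 297
Denominator = 297 + 12 + 109 + 95 + 28 = 541
RR5 = 297 / 541 = 0.5490

54.9%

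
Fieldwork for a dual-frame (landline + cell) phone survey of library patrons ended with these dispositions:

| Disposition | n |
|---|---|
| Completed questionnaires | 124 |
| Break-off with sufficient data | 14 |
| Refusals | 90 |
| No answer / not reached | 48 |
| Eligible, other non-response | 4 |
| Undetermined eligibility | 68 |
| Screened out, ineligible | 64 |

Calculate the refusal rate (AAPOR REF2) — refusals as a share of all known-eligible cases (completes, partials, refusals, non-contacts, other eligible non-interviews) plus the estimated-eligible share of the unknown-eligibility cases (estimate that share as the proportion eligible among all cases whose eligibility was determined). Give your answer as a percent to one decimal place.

Top → 90
Eligible (known) → 124 + 14 + 90 + 48 + 4 = 280
e = 280 / (280 + 64) = 280 / 344 = 0.8140
Estimated eligible among unknowns → 0.8140 × 68 = 55.35
Denom → 280 + 55.35 = 335.35
REF2 = 90 / 335.35 = 0.2684

26.8%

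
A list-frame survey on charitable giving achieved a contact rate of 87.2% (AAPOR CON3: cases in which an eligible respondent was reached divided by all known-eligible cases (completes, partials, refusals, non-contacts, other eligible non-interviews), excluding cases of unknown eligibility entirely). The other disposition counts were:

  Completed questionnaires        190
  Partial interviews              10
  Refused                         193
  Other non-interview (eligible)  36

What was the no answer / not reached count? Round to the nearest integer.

Num: 190 + 10 + 193 + 36 = 429
CON3 = 429 / D = 0.872
D = 429 / 0.872 = 492.0
Remaining denominator categories sum to 429
no answer / not reached = 492.0 − 429 ≈ 63

63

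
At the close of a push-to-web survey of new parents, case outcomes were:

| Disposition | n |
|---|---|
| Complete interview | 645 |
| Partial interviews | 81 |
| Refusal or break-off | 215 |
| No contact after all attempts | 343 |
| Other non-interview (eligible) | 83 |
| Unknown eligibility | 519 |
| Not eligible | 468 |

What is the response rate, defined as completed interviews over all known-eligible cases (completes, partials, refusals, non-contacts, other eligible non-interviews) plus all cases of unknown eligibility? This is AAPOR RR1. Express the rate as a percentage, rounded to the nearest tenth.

Top = 645
Denominator = 645 + 81 + 215 + 343 + 83 + 519 = 1886
RR1 = 645 / 1886 = 0.3420

34.2%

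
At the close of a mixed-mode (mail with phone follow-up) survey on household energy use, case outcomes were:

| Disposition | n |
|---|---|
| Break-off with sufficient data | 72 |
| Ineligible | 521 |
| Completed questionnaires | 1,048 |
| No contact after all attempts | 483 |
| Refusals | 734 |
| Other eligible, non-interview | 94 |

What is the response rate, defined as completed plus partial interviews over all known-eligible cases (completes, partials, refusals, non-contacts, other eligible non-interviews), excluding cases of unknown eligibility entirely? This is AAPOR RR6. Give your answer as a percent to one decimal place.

Num = 1048 + 72 = 1120
Denominator = 1048 + 72 + 734 + 483 + 94 = 2431
RR6 = 1120 / 2431 = 0.4607

46.1%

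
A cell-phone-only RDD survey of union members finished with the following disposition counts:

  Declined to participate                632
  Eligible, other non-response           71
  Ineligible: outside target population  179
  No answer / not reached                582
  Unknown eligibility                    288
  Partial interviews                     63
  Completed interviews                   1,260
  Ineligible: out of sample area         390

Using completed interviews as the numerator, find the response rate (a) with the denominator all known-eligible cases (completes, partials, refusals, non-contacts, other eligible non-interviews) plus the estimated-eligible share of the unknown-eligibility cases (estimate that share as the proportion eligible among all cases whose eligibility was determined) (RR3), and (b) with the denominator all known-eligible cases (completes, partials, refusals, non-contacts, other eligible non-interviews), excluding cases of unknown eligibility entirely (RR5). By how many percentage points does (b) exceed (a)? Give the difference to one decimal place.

4.0

Screened out, ineligible = 179 + 390 = 569
Num = 1260
Known eligible = 1260 + 63 + 632 + 582 + 71 = 2608
e = 2608 / (2608 + 569) = 2608 / 3177 = 0.8209
Eligible share of unknowns = 0.8209 × 288 = 236.42
Base = 2608 + 236.42 = 2844.42
RR3 = 1260 / 2844.42 = 0.4430
Base = 1260 + 63 + 632 + 582 + 71 = 2608
RR5 = 1260 / 2608 = 0.4831
Difference = 48.31 − 44.30 = 4.01 percentage points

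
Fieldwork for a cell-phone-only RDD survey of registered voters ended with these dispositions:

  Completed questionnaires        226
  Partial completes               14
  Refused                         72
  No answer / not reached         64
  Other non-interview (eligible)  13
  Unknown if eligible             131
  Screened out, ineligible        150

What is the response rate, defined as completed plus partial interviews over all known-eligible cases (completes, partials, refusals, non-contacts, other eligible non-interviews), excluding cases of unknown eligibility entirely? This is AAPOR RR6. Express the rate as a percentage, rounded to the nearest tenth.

Numerator: 226 + 14 = 240
Denominator: 226 + 14 + 72 + 64 + 13 = 389
RR6 = 240 / 389 = 0.6170

61.7%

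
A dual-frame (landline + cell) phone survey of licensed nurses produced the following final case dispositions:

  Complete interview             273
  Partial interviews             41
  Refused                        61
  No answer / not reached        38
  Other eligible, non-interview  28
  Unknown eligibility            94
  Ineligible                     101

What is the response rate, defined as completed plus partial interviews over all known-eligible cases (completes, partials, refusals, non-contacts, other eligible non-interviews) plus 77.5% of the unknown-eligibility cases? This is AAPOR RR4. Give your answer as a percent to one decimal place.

61.1%

Top → 273 + 41 = 314
Determined eligible → 273 + 41 + 61 + 38 + 28 = 441
Eligible share of unknowns → 0.7750 × 94 = 72.85
Denominator → 441 + 72.85 = 513.85
RR4 = 314 / 513.85 = 0.6111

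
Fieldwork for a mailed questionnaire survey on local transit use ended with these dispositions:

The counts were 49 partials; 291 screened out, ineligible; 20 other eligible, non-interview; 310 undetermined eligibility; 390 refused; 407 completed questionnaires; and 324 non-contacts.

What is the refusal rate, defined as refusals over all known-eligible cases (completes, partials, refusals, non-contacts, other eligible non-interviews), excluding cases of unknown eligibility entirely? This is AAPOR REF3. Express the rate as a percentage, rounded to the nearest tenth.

32.8%

Numerator: 390
Denom: 407 + 49 + 390 + 324 + 20 = 1190
REF3 = 390 / 1190 = 0.3277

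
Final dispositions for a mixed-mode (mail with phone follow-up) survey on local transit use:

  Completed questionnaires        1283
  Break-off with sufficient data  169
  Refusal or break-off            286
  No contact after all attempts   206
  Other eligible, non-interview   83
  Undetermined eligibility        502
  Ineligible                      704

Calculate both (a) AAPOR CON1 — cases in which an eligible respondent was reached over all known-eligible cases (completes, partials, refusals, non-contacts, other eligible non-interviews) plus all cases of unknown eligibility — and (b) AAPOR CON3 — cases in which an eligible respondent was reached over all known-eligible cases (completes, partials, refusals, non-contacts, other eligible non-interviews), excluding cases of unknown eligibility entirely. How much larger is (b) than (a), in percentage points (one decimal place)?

Numerator = 1283 + 169 + 286 + 83 = 1821
Denom = 1283 + 169 + 286 + 206 + 83 + 502 = 2529
CON1 = 1821 / 2529 = 0.7200
Denom = 1283 + 169 + 286 + 206 + 83 = 2027
CON3 = 1821 / 2027 = 0.8984
Difference = 89.84 − 72.00 = 17.84 percentage points

17.8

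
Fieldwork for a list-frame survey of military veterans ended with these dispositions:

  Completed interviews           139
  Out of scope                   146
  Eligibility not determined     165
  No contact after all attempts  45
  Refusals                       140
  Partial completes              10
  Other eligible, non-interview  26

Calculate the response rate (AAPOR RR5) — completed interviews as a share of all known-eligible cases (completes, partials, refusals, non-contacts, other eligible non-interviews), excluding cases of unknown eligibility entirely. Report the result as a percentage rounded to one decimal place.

38.6%

Num: 139
Denominator: 139 + 10 + 140 + 45 + 26 = 360
RR5 = 139 / 360 = 0.3861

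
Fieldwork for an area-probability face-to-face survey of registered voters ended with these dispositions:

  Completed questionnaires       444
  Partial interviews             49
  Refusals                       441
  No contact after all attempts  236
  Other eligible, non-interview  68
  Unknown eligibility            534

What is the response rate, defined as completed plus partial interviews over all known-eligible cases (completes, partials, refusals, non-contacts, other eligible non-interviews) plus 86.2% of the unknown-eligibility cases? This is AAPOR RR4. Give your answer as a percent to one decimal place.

Num: 444 + 49 = 493
Determined eligible: 444 + 49 + 441 + 236 + 68 = 1238
e × U: 0.8620 × 534 = 460.31
Denominator: 1238 + 460.31 = 1698.31
RR4 = 493 / 1698.31 = 0.2903

29.0%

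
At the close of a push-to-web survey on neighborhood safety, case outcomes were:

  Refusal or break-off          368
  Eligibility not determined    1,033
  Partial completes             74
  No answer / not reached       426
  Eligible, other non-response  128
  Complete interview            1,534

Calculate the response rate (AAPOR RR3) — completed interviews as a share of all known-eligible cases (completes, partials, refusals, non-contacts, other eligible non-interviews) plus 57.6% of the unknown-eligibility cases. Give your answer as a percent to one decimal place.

Top → 1534
Eligible (known) → 1534 + 74 + 368 + 426 + 128 = 2530
e × U → 0.5760 × 1033 = 595.01
Denominator → 2530 + 595.01 = 3125.01
RR3 = 1534 / 3125.01 = 0.4909

49.1%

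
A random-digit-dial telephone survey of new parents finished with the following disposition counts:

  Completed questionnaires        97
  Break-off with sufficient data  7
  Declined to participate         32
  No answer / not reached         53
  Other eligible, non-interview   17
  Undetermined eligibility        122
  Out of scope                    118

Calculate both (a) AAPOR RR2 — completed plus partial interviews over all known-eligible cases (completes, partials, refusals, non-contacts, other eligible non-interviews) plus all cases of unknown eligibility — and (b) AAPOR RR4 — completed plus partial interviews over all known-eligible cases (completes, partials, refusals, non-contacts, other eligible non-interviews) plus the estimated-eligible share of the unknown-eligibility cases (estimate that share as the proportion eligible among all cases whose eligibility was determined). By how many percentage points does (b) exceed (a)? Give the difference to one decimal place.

5.0

Num → 97 + 7 = 104
Denominator → 97 + 7 + 32 + 53 + 17 + 122 = 328
RR2 = 104 / 328 = 0.3171
Eligible (known) → 97 + 7 + 32 + 53 + 17 = 206
e = 206 / (206 + 118) = 206 / 324 = 0.6358
e × U → 0.6358 × 122 = 77.57
Denominator → 206 + 77.57 = 283.57
RR4 = 104 / 283.57 = 0.3668
Difference = 36.68 − 31.71 = 4.97 percentage points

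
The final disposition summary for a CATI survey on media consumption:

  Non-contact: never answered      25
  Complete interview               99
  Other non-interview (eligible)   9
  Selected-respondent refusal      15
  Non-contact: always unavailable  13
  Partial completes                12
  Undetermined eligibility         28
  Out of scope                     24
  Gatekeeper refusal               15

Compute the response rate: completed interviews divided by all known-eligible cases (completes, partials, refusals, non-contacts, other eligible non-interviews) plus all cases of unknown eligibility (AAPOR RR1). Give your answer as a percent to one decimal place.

45.8%

Refusals = 15 + 15 = 30
No contact after all attempts = 25 + 13 = 38
Num = 99
Denominator = 99 + 12 + 30 + 38 + 9 + 28 = 216
RR1 = 99 / 216 = 0.4583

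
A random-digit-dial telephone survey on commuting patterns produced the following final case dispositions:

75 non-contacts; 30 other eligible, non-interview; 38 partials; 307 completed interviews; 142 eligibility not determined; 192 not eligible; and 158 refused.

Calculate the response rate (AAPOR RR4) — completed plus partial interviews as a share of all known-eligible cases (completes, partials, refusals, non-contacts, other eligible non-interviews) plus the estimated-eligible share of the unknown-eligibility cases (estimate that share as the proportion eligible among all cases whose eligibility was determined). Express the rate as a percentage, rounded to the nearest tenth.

Top: 307 + 38 = 345
Known eligible: 307 + 38 + 158 + 75 + 30 = 608
e = 608 / (608 + 192) = 608 / 800 = 0.7600
Estimated eligible among unknowns: 0.7600 × 142 = 107.92
Base: 608 + 107.92 = 715.92
RR4 = 345 / 715.92 = 0.4819

48.2%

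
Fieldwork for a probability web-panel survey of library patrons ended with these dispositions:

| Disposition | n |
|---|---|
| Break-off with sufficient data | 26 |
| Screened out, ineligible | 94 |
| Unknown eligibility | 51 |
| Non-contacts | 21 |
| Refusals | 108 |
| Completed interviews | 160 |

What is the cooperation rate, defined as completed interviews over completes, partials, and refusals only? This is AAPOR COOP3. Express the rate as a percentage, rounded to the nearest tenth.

54.4%

Numerator → 160
Denominator → 160 + 26 + 108 = 294
COOP3 = 160 / 294 = 0.5442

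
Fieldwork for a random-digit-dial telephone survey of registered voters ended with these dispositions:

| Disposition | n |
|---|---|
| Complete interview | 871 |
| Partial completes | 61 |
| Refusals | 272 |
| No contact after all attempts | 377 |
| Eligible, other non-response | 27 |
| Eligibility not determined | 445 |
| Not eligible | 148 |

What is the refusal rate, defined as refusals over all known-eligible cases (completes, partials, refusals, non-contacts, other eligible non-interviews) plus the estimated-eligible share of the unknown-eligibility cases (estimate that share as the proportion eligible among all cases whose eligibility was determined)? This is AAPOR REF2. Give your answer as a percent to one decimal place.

13.5%

Num: 272
Eligible (known): 871 + 61 + 272 + 377 + 27 = 1608
e = 1608 / (1608 + 148) = 1608 / 1756 = 0.9157
Eligible share of unknowns: 0.9157 × 445 = 407.49
Base: 1608 + 407.49 = 2015.49
REF2 = 272 / 2015.49 = 0.1350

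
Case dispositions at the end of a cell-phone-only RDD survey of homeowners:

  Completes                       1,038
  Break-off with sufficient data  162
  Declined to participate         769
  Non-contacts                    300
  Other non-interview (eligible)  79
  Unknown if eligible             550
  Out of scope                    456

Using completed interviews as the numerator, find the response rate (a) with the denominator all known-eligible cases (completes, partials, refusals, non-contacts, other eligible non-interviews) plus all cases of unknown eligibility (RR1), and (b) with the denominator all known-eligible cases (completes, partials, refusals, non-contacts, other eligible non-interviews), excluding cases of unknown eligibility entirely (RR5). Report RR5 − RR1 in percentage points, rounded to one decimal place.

Top: 1038
Denom: 1038 + 162 + 769 + 300 + 79 + 550 = 2898
RR1 = 1038 / 2898 = 0.3582
Denom: 1038 + 162 + 769 + 300 + 79 = 2348
RR5 = 1038 / 2348 = 0.4421
Difference = 44.21 − 35.82 = 8.39 percentage points

8.4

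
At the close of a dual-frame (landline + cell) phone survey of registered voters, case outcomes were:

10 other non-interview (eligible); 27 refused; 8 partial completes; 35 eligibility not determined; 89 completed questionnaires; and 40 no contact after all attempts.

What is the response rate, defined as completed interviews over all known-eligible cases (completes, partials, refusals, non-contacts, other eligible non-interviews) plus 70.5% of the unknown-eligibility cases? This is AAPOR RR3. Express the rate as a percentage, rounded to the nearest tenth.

44.8%

Top = 89
Determined eligible = 89 + 8 + 27 + 40 + 10 = 174
e × U = 0.7050 × 35 = 24.67
Denominator = 174 + 24.67 = 198.67
RR3 = 89 / 198.67 = 0.4480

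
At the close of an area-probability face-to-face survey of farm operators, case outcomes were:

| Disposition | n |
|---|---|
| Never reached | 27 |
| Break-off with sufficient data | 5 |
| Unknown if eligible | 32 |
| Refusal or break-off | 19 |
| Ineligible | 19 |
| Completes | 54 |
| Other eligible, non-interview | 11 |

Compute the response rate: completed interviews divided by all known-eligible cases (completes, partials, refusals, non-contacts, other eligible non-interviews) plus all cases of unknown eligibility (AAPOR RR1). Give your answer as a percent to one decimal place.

36.5%

Numerator → 54
Base → 54 + 5 + 19 + 27 + 11 + 32 = 148
RR1 = 54 / 148 = 0.3649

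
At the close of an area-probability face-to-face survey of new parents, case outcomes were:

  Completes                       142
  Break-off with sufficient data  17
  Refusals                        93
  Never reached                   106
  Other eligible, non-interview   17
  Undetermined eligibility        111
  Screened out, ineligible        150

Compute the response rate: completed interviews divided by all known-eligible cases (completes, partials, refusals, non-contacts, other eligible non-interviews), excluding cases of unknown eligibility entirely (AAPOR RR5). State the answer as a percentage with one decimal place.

37.9%

Num = 142
Denom = 142 + 17 + 93 + 106 + 17 = 375
RR5 = 142 / 375 = 0.3787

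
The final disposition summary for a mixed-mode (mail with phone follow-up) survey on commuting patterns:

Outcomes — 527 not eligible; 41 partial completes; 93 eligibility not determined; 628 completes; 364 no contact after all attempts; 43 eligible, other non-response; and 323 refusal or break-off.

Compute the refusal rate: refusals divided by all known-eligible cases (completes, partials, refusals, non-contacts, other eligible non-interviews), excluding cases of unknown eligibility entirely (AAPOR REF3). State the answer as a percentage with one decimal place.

Numerator → 323
Denominator → 628 + 41 + 323 + 364 + 43 = 1399
REF3 = 323 / 1399 = 0.2309

23.1%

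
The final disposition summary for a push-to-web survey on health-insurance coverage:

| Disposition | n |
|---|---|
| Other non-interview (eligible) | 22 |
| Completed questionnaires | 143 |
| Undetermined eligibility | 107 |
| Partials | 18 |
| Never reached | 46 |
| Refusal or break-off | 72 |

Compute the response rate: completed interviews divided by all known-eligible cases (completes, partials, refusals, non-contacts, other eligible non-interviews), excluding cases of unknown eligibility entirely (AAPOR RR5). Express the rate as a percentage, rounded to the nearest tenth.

47.5%

Top = 143
Denominator = 143 + 18 + 72 + 46 + 22 = 301
RR5 = 143 / 301 = 0.4751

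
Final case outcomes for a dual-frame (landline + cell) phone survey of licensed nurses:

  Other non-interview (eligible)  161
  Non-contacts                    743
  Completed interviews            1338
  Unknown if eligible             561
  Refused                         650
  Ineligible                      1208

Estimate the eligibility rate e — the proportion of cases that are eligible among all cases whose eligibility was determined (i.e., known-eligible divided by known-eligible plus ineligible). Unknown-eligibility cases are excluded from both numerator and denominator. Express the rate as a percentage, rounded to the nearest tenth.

70.5%

Known eligible = 1338 + 650 + 743 + 161 = 2892
e = 2892 / (2892 + 1208) = 2892 / 4100 = 0.7054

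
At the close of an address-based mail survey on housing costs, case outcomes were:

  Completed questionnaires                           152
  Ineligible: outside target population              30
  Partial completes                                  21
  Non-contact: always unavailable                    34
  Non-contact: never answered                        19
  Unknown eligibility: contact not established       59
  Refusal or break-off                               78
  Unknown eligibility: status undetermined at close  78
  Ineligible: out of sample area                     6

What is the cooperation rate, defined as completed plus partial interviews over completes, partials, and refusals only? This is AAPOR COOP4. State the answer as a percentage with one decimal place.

68.9%

Never reached = 19 + 34 = 53
Eligibility not determined = 59 + 78 = 137
Ineligible = 30 + 6 = 36
Top: 152 + 21 = 173
Base: 152 + 21 + 78 = 251
COOP4 = 173 / 251 = 0.6892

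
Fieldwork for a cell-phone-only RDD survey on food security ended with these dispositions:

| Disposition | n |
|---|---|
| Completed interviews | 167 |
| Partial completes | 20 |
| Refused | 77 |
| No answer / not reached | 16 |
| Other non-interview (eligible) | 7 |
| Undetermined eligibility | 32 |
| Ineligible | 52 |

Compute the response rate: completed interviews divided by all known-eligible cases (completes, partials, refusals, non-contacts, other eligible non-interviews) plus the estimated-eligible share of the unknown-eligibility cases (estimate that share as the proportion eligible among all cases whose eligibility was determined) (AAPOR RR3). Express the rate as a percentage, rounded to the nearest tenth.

Num: 167
Eligible (known): 167 + 20 + 77 + 16 + 7 = 287
e = 287 / (287 + 52) = 287 / 339 = 0.8466
Eligible share of unknowns: 0.8466 × 32 = 27.09
Denominator: 287 + 27.09 = 314.09
RR3 = 167 / 314.09 = 0.5317

53.2%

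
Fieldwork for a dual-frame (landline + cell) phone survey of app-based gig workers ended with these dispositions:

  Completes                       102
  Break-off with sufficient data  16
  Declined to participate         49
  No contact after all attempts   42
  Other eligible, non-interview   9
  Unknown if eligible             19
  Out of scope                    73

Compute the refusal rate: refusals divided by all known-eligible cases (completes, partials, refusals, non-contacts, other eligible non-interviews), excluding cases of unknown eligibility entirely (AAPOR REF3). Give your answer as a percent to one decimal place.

Num → 49
Denom → 102 + 16 + 49 + 42 + 9 = 218
REF3 = 49 / 218 = 0.2248

22.5%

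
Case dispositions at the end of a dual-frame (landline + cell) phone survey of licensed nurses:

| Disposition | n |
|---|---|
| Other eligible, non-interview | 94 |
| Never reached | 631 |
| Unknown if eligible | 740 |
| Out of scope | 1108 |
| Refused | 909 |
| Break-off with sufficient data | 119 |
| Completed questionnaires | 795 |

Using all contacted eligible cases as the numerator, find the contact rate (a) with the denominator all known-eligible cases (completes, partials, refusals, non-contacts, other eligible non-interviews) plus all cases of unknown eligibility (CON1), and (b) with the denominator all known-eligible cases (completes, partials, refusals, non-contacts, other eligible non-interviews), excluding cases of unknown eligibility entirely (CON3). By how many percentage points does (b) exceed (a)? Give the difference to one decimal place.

Top = 795 + 119 + 909 + 94 = 1917
Denominator = 795 + 119 + 909 + 631 + 94 + 740 = 3288
CON1 = 1917 / 3288 = 0.5830
Denominator = 795 + 119 + 909 + 631 + 94 = 2548
CON3 = 1917 / 2548 = 0.7524
Difference = 75.24 − 58.30 = 16.94 percentage points

16.9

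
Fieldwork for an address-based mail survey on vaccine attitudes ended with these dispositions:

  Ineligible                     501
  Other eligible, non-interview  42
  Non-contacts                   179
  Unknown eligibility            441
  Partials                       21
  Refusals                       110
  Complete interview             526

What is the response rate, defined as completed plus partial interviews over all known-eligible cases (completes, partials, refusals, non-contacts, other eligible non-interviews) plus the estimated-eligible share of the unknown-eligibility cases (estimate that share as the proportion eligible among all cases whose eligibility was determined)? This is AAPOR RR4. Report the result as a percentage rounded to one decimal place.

Num: 526 + 21 = 547
Eligible (known): 526 + 21 + 110 + 179 + 42 = 878
e = 878 / (878 + 501) = 878 / 1379 = 0.6367
e × U: 0.6367 × 441 = 280.78
Base: 878 + 280.78 = 1158.78
RR4 = 547 / 1158.78 = 0.4720

47.2%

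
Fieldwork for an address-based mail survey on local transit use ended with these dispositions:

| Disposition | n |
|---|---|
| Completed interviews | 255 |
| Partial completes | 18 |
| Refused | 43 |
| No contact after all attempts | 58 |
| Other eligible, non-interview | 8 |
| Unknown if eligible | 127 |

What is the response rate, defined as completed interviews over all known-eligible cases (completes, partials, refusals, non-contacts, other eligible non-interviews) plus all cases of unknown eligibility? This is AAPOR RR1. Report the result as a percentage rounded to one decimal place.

Num → 255
Denom → 255 + 18 + 43 + 58 + 8 + 127 = 509
RR1 = 255 / 509 = 0.5010

50.1%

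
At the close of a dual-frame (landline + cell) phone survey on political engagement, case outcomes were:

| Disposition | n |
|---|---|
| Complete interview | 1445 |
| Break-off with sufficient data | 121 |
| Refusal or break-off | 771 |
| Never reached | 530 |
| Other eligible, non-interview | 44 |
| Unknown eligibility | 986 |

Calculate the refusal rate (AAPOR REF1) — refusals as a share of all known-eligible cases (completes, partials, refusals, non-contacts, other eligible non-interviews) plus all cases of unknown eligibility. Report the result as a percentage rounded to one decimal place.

Numerator: 771
Base: 1445 + 121 + 771 + 530 + 44 + 986 = 3897
REF1 = 771 / 3897 = 0.1978

19.8%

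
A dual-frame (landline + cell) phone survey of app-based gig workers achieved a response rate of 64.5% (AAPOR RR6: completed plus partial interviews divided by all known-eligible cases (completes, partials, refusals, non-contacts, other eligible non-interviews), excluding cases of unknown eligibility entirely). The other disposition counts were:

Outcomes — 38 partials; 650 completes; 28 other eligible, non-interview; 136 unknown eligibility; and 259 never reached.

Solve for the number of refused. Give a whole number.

92

Numerator: 650 + 38 = 688
RR6 = 688 / D = 0.645
D = 688 / 0.645 = 1066.7
Other denominator terms total 975
refused = 1066.7 − 975 ≈ 92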